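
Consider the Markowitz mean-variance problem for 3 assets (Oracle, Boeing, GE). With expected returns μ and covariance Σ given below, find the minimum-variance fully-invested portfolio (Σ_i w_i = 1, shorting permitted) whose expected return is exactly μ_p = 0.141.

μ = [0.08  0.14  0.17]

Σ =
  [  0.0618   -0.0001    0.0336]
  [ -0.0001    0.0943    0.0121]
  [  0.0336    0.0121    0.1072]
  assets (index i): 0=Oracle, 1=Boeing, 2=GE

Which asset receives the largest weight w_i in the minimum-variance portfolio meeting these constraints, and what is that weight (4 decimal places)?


p=Σ⁻¹μ = [0.6218  1.3260  1.2413]
q=Σ⁻¹𝟙 = [14.1613  10.1389  3.7453]
a=μᵀp=0.446399  b=𝟙ᵀp=3.189057  c=𝟙ᵀq=28.045559  D=ac−b²=2.349422
λ₁=(c·0.141−b)/D = (28.045559·0.141−3.189057)/2.349422 = 0.325768
λ₂=(a−b·0.141)/D = (0.446399−3.189057·0.141)/2.349422 = -0.001387
w* = 0.325768·p + -0.001387·q:
  w_0 = 0.325768·0.6218 + -0.001387·14.1613 = 0.1829  (Oracle)
  w_1 = 0.325768·1.3260 + -0.001387·10.1389 = 0.4179  (Boeing)
  w_2 = 0.325768·1.2413 + -0.001387·3.7453 = 0.3992  (GE)
Σw_i=1.0000  μᵀw=0.1410
σ²=wᵀΣw=λ₁·μ_p+λ₂ = 0.325768·0.141 + -0.001387 = 0.044547 ≈ 0.0445

Boeing (0.4179)


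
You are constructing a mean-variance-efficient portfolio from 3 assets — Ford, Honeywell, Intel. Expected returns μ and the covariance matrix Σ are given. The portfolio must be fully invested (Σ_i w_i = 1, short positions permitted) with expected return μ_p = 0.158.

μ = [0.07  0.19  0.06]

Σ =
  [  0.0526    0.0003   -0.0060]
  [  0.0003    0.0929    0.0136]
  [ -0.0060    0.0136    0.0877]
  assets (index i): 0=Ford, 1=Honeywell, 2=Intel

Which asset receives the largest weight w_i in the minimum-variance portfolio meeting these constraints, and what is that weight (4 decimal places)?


Honeywell (0.7340)

x=Σ⁻¹μ = [1.3734  1.9716  0.4724]
y=Σ⁻¹𝟙 = [20.2589  9.0317  11.3879]
a=μᵀx=0.499091  b=𝟙ᵀx=3.817425  c=𝟙ᵀy=40.678552  D=ac−b²=5.729559
λ₁=(c·0.158−b)/D = (40.678552·0.158−3.817425)/5.729559 = 0.455495
λ₂=(a−b·0.158)/D = (0.499091−3.817425·0.158)/5.729559 = -0.018162
w* = 0.455495·x + -0.018162·y:
  w_0 = 0.455495·1.3734 + -0.018162·20.2589 = 0.2576  (Ford)
  w_1 = 0.455495·1.9716 + -0.018162·9.0317 = 0.7340  (Honeywell)
  w_2 = 0.455495·0.4724 + -0.018162·11.3879 = 0.0083  (Intel)
Σw_i=1.0000  μᵀw=0.1580
σ²=wᵀΣw=λ₁·μ_p+λ₂ = 0.455495·0.158 + -0.018162 = 0.053806 ≈ 0.0538


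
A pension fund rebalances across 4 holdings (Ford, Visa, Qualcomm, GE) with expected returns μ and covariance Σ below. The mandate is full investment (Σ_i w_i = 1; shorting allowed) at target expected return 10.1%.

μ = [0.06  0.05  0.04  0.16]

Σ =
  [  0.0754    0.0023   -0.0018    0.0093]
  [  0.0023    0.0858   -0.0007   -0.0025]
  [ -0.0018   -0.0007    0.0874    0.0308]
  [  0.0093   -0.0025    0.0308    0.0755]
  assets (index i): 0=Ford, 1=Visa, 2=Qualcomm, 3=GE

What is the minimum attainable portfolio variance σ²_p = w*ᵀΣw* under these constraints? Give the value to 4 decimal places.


p=Σ⁻¹μ = [0.4976  0.6311  -0.3032  2.2025]
q=Σ⁻¹𝟙 = [12.0592  11.6530  8.7630  8.5706]
a=μᵀp=0.401684  b=𝟙ᵀp=3.028019  c=𝟙ᵀq=41.045817  D=ac−b²=7.318536
λ₁=(c·0.101−b)/D = (41.045817·0.101−3.028019)/7.318536 = 0.152709
λ₂=(a−b·0.101)/D = (0.401684−3.028019·0.101)/7.318536 = 0.013097
w* = 0.152709·p + 0.013097·q:
  w_0 = 0.152709·0.4976 + 0.013097·12.0592 = 0.2339  (Ford)
  w_1 = 0.152709·0.6311 + 0.013097·11.6530 = 0.2490  (Visa)
  w_2 = 0.152709·-0.3032 + 0.013097·8.7630 = 0.0685  (Qualcomm)
  w_3 = 0.152709·2.2025 + 0.013097·8.5706 = 0.4486  (GE)
Σw_i=1.0000  μᵀw=0.1010
σ²=wᵀΣw=λ₁·μ_p+λ₂ = 0.152709·0.101 + 0.013097 = 0.028521 ≈ 0.0285

0.0285


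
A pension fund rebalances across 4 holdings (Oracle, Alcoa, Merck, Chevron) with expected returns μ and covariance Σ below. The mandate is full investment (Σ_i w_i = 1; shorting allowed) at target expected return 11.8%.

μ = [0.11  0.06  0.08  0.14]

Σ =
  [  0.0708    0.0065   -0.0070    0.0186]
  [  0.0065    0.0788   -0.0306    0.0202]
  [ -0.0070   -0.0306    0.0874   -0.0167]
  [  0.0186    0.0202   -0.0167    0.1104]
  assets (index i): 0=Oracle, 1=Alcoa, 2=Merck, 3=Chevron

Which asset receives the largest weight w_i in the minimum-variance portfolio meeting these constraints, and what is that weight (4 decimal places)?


p=Σ⁻¹μ = [1.3297  0.9810  1.5760  1.1030]
q=Σ⁻¹𝟙 = [12.7129  17.6613  19.9232  6.6984]
a=μᵀp=0.485628  b=𝟙ᵀp=4.989726  c=𝟙ᵀq=56.995775  D=ac−b²=2.781384
λ₁=(c·0.118−b)/D = (56.995775·0.118−4.989726)/2.781384 = 0.624069
λ₂=(a−b·0.118)/D = (0.485628−4.989726·0.118)/2.781384 = -0.037089
w* = 0.624069·p + -0.037089·q:
  w_0 = 0.624069·1.3297 + -0.037089·12.7129 = 0.3583  (Oracle)
  w_1 = 0.624069·0.9810 + -0.037089·17.6613 = -0.0428  (Alcoa)
  w_2 = 0.624069·1.5760 + -0.037089·19.9232 = 0.2446  (Merck)
  w_3 = 0.624069·1.1030 + -0.037089·6.6984 = 0.4399  (Chevron)
Σw_i=1.0000  μᵀw=0.1180
σ²=wᵀΣw=λ₁·μ_p+λ₂ = 0.624069·0.118 + -0.037089 = 0.036551 ≈ 0.0366

Chevron (0.4399)


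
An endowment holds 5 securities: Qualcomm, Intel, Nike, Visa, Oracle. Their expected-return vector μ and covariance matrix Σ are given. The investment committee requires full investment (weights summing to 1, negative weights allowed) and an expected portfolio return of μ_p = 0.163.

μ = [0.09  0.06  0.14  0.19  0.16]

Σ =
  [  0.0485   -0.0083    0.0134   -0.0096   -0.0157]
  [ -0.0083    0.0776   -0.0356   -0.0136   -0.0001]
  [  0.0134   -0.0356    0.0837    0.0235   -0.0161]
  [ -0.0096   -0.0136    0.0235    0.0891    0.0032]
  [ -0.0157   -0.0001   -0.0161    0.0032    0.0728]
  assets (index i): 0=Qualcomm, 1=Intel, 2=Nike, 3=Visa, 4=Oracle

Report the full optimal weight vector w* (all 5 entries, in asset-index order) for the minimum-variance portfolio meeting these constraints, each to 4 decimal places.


u=Σ⁻¹μ = [3.1483  2.5346  2.2789  2.1393  3.2902]
v=Σ⁻¹𝟙 = [30.1040  27.4810  19.9369  12.5368  24.1243]
a=μᵀu=1.687363  b=𝟙ᵀu=13.391253  c=𝟙ᵀv=114.182940  D=ac−b²=13.342427
λ₁=(c·0.163−b)/D = (114.182940·0.163−13.391253)/13.342427 = 0.391276
λ₂=(a−b·0.163)/D = (1.687363−13.391253·0.163)/13.342427 = -0.037131
w* = 0.391276·u + -0.037131·v:
  w_0 = 0.391276·3.1483 + -0.037131·30.1040 = 0.1141  (Qualcomm)
  w_1 = 0.391276·2.5346 + -0.037131·27.4810 = -0.0287  (Intel)
  w_2 = 0.391276·2.2789 + -0.037131·19.9369 = 0.1514  (Nike)
  w_3 = 0.391276·2.1393 + -0.037131·12.5368 = 0.3716  (Visa)
  w_4 = 0.391276·3.2902 + -0.037131·24.1243 = 0.3916  (Oracle)
Σw_i=1.0000  μᵀw=0.1630
σ²=wᵀΣw=λ₁·μ_p+λ₂ = 0.391276·0.163 + -0.037131 = 0.026647 ≈ 0.0266

0.1141  -0.0287  0.1514  0.3716  0.3916


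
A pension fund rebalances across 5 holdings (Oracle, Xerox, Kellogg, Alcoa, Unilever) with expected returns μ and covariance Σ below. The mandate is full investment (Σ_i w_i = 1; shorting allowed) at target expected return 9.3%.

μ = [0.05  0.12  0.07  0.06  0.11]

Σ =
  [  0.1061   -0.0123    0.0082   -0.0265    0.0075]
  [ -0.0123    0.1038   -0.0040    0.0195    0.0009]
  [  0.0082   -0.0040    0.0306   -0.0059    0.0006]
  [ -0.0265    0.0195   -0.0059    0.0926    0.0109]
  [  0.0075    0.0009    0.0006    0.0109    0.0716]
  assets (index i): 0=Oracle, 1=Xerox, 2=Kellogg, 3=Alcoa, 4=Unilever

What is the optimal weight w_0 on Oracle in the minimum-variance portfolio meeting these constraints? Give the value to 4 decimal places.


u=Σ⁻¹μ = [0.4568  1.1932  2.3941  0.5182  1.3745]
v=Σ⁻¹𝟙 = [10.3711  9.6889  33.3917  12.6115  10.5586]
a=μᵀu=0.515897  b=𝟙ᵀu=5.936773  c=𝟙ᵀv=76.621754  D=ac−b²=4.283686
λ₁=(c·0.093−b)/D = (76.621754·0.093−5.936773)/4.283686 = 0.277576
λ₂=(a−b·0.093)/D = (0.515897−5.936773·0.093)/4.283686 = -0.008456
w* = 0.277576·u + -0.008456·v:
  w_0 = 0.277576·0.4568 + -0.008456·10.3711 = 0.0391  (Oracle)
  w_1 = 0.277576·1.1932 + -0.008456·9.6889 = 0.2493  (Xerox)
  w_2 = 0.277576·2.3941 + -0.008456·33.3917 = 0.3822  (Kellogg)
  w_3 = 0.277576·0.5182 + -0.008456·12.6115 = 0.0372  (Alcoa)
  w_4 = 0.277576·1.3745 + -0.008456·10.5586 = 0.2923  (Unilever)
Σw_i=1.0000  μᵀw=0.0930
σ²=wᵀΣw=λ₁·μ_p+λ₂ = 0.277576·0.093 + -0.008456 = 0.017359 ≈ 0.0174

0.0391


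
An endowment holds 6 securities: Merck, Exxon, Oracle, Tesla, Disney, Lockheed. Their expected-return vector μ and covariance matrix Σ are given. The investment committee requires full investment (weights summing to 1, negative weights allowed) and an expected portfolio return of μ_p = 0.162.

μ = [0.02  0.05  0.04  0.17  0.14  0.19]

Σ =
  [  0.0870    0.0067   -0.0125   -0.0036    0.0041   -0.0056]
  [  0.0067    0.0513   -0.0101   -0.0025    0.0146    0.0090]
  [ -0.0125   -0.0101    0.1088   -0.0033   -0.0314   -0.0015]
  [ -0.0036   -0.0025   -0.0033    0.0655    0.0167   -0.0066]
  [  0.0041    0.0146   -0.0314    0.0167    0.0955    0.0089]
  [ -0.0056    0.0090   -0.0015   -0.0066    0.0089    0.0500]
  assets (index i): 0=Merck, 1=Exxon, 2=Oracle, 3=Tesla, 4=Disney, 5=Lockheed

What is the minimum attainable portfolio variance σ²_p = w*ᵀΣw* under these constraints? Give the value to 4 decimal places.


0.0184

u=Σ⁻¹μ = [0.6780  0.2498  0.8400  2.8971  0.7863  4.0986]
v=Σ⁻¹𝟙 = [14.1378  15.8285  15.2643  17.5329  7.5177  20.1684]
a=μᵀu=1.440971  b=𝟙ᵀu=9.549830  c=𝟙ᵀv=90.449731  D=ac−b²=39.136184
λ₁=(c·0.162−b)/D = (90.449731·0.162−9.549830)/39.136184 = 0.130392
λ₂=(a−b·0.162)/D = (1.440971−9.549830·0.162)/39.136184 = -0.002711
w* = 0.130392·u + -0.002711·v:
  w_0 = 0.130392·0.6780 + -0.002711·14.1378 = 0.0501  (Merck)
  w_1 = 0.130392·0.2498 + -0.002711·15.8285 = -0.0103  (Exxon)
  w_2 = 0.130392·0.8400 + -0.002711·15.2643 = 0.0682  (Oracle)
  w_3 = 0.130392·2.8971 + -0.002711·17.5329 = 0.3302  (Tesla)
  w_4 = 0.130392·0.7863 + -0.002711·7.5177 = 0.0821  (Disney)
  w_5 = 0.130392·4.0986 + -0.002711·20.1684 = 0.4797  (Lockheed)
Σw_i=1.0000  μᵀw=0.1620
σ²=wᵀΣw=λ₁·μ_p+λ₂ = 0.130392·0.162 + -0.002711 = 0.018412 ≈ 0.0184


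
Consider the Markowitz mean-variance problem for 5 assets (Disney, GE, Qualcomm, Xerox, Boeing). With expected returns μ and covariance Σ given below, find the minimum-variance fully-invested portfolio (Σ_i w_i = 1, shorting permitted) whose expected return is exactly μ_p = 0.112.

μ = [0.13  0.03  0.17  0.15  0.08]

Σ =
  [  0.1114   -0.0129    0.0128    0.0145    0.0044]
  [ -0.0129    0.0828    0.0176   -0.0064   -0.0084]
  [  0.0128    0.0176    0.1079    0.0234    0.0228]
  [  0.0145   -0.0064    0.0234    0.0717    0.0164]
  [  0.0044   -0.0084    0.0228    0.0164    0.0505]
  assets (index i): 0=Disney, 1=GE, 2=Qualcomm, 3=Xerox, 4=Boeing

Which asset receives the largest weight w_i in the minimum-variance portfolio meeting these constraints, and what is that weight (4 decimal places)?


p=Σ⁻¹μ = [0.8963  0.4920  0.9191  1.4977  0.6866]
q=Σ⁻¹𝟙 = [8.9358  16.2117  -0.4677  9.4232  18.8710]
a=μᵀp=0.567103  b=𝟙ᵀp=4.491657  c=𝟙ᵀq=52.973985  D=ac−b²=9.866696
λ₁=(c·0.112−b)/D = (52.973985·0.112−4.491657)/9.866696 = 0.146090
λ₂=(a−b·0.112)/D = (0.567103−4.491657·0.112)/9.866696 = 0.006490
w* = 0.146090·p + 0.006490·q:
  w_0 = 0.146090·0.8963 + 0.006490·8.9358 = 0.1889  (Disney)
  w_1 = 0.146090·0.4920 + 0.006490·16.2117 = 0.1771  (GE)
  w_2 = 0.146090·0.9191 + 0.006490·-0.4677 = 0.1312  (Qualcomm)
  w_3 = 0.146090·1.4977 + 0.006490·9.4232 = 0.2800  (Xerox)
  w_4 = 0.146090·0.6866 + 0.006490·18.8710 = 0.2228  (Boeing)
Σw_i=1.0000  μᵀw=0.1120
σ²=wᵀΣw=λ₁·μ_p+λ₂ = 0.146090·0.112 + 0.006490 = 0.022852 ≈ 0.0229

Xerox (0.2800)


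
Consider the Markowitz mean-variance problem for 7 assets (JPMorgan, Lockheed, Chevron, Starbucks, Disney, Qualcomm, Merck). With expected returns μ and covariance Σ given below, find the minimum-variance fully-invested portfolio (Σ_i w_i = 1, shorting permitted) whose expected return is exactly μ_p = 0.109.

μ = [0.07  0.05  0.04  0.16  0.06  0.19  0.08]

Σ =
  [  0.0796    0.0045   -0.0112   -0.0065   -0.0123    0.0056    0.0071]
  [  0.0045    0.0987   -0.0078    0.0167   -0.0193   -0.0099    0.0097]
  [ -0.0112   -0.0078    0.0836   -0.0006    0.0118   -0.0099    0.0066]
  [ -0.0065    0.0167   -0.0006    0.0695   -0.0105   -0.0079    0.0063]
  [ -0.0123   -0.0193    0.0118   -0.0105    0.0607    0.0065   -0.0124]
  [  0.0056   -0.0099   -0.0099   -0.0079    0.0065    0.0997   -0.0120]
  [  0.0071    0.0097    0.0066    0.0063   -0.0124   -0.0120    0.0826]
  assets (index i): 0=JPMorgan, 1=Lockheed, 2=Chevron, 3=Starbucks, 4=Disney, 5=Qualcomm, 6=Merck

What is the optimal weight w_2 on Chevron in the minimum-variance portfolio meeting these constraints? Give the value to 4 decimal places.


0.0780

u=Σ⁻¹μ = [1.1726  0.4905  0.6273  2.7063  1.7248  2.1889  1.1305]
v=Σ⁻¹𝟙 = [16.9596  12.4781  12.4187  17.2696  25.6551  12.7595  12.5790]
a=μᵀu=1.174527  b=𝟙ᵀu=10.040891  c=𝟙ᵀv=110.119621  D=ac−b²=28.518942
λ₁=(c·0.109−b)/D = (110.119621·0.109−10.040891)/28.518942 = 0.068802
λ₂=(a−b·0.109)/D = (1.174527−10.040891·0.109)/28.518942 = 0.002808
w* = 0.068802·u + 0.002808·v:
  w_0 = 0.068802·1.1726 + 0.002808·16.9596 = 0.1283  (JPMorgan)
  w_1 = 0.068802·0.4905 + 0.002808·12.4781 = 0.0688  (Lockheed)
  w_2 = 0.068802·0.6273 + 0.002808·12.4187 = 0.0780  (Chevron)
  w_3 = 0.068802·2.7063 + 0.002808·17.2696 = 0.2347  (Starbucks)
  w_4 = 0.068802·1.7248 + 0.002808·25.6551 = 0.1907  (Disney)
  w_5 = 0.068802·2.1889 + 0.002808·12.7595 = 0.1864  (Qualcomm)
  w_6 = 0.068802·1.1305 + 0.002808·12.5790 = 0.1131  (Merck)
Σw_i=1.0000  μᵀw=0.1090
σ²=wᵀΣw=λ₁·μ_p+λ₂ = 0.068802·0.109 + 0.002808 = 0.010307 ≈ 0.0103


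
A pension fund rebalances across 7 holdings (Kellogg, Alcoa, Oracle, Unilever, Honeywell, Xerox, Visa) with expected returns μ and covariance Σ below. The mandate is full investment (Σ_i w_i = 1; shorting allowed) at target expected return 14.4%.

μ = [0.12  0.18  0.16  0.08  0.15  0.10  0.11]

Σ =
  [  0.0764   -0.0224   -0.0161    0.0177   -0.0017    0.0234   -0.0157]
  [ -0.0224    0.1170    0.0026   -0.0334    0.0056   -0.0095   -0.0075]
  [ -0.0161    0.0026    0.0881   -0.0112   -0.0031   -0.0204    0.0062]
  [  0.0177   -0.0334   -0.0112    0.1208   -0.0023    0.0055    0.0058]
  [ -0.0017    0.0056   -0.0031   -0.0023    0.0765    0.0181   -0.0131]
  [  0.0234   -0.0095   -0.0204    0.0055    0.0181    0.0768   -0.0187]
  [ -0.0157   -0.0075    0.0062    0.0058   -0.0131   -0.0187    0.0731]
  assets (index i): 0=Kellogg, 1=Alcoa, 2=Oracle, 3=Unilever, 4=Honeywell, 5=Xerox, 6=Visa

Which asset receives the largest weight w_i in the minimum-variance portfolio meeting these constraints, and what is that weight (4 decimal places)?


Alcoa (0.2121)

g=Σ⁻¹μ = [2.7627  2.5134  2.6200  1.0264  2.0836  1.5924  2.8331]
h=Σ⁻¹𝟙 = [19.9472  17.0098  18.2338  10.1480  13.6701  15.7458  23.8353]
a=μᵀg=2.068671  b=𝟙ᵀg=15.431652  c=𝟙ᵀh=118.589970  D=ac−b²=7.187775
λ₁=(c·0.144−b)/D = (118.589970·0.144−15.431652)/7.187775 = 0.228903
λ₂=(a−b·0.144)/D = (2.068671−15.431652·0.144)/7.187775 = -0.021354
w* = 0.228903·g + -0.021354·h:
  w_0 = 0.228903·2.7627 + -0.021354·19.9472 = 0.2064  (Kellogg)
  w_1 = 0.228903·2.5134 + -0.021354·17.0098 = 0.2121  (Alcoa)
  w_2 = 0.228903·2.6200 + -0.021354·18.2338 = 0.2104  (Oracle)
  w_3 = 0.228903·1.0264 + -0.021354·10.1480 = 0.0183  (Unilever)
  w_4 = 0.228903·2.0836 + -0.021354·13.6701 = 0.1850  (Honeywell)
  w_5 = 0.228903·1.5924 + -0.021354·15.7458 = 0.0283  (Xerox)
  w_6 = 0.228903·2.8331 + -0.021354·23.8353 = 0.1395  (Visa)
Σw_i=1.0000  μᵀw=0.1440
σ²=wᵀΣw=λ₁·μ_p+λ₂ = 0.228903·0.144 + -0.021354 = 0.011608 ≈ 0.0116


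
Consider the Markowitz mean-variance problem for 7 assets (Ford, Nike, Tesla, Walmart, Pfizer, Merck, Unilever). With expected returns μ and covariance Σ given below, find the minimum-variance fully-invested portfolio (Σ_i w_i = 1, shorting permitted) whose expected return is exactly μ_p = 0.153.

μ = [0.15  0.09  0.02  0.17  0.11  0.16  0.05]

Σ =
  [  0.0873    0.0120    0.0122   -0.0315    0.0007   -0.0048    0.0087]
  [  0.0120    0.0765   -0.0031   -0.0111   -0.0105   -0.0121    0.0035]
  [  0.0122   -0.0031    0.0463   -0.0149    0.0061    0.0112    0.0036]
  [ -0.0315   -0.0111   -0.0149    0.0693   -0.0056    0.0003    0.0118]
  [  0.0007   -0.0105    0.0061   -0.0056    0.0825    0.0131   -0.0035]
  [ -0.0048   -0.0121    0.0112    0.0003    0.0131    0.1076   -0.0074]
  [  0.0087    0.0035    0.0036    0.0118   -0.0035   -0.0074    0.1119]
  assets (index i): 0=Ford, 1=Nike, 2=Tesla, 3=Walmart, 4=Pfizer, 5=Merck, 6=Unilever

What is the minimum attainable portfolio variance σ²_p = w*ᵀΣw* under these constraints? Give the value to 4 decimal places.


0.0134

u=Σ⁻¹μ = [3.0688  1.8264  0.6032  4.4192  1.5406  1.5540  -0.1834]
v=Σ⁻¹𝟙 = [16.4125  18.8720  24.2821  30.5050  13.5337  8.1654  4.0355]
a=μᵀu=1.796961  b=𝟙ᵀu=12.828797  c=𝟙ᵀv=115.806237  D=ac−b²=43.521268
λ₁=(c·0.153−b)/D = (115.806237·0.153−12.828797)/43.521268 = 0.112349
λ₂=(a−b·0.153)/D = (1.796961−12.828797·0.153)/43.521268 = -0.003811
w* = 0.112349·u + -0.003811·v:
  w_0 = 0.112349·3.0688 + -0.003811·16.4125 = 0.2822  (Ford)
  w_1 = 0.112349·1.8264 + -0.003811·18.8720 = 0.1333  (Nike)
  w_2 = 0.112349·0.6032 + -0.003811·24.2821 = -0.0248  (Tesla)
  w_3 = 0.112349·4.4192 + -0.003811·30.5050 = 0.3802  (Walmart)
  w_4 = 0.112349·1.5406 + -0.003811·13.5337 = 0.1215  (Pfizer)
  w_5 = 0.112349·1.5540 + -0.003811·8.1654 = 0.1435  (Merck)
  w_6 = 0.112349·-0.1834 + -0.003811·4.0355 = -0.0360  (Unilever)
Σw_i=1.0000  μᵀw=0.1530
σ²=wᵀΣw=λ₁·μ_p+λ₂ = 0.112349·0.153 + -0.003811 = 0.013379 ≈ 0.0134


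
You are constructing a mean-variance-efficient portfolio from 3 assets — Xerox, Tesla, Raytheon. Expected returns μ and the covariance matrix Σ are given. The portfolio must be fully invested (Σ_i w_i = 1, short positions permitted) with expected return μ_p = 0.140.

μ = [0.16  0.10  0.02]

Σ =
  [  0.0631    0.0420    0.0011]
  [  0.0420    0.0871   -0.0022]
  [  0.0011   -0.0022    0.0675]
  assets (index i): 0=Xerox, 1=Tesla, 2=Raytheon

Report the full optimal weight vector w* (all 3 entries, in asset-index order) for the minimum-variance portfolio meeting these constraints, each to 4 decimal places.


0.8583  -0.0021  0.1437

u=Σ⁻¹μ = [2.5961  -0.0974  0.2508]
v=Σ⁻¹𝟙 = [11.3363  6.3894  14.8383]
a=μᵀu=0.410655  b=𝟙ᵀu=2.749521  c=𝟙ᵀv=32.564070  D=ac−b²=5.812733
λ₁=(c·0.140−b)/D = (32.564070·0.140−2.749521)/5.812733 = 0.311291
λ₂=(a−b·0.140)/D = (0.410655−2.749521·0.140)/5.812733 = 0.004425
w* = 0.311291·u + 0.004425·v:
  w_0 = 0.311291·2.5961 + 0.004425·11.3363 = 0.8583  (Xerox)
  w_1 = 0.311291·-0.0974 + 0.004425·6.3894 = -0.0021  (Tesla)
  w_2 = 0.311291·0.2508 + 0.004425·14.8383 = 0.1437  (Raytheon)
Σw_i=1.0000  μᵀw=0.1400
σ²=wᵀΣw=λ₁·μ_p+λ₂ = 0.311291·0.140 + 0.004425 = 0.048006 ≈ 0.0480


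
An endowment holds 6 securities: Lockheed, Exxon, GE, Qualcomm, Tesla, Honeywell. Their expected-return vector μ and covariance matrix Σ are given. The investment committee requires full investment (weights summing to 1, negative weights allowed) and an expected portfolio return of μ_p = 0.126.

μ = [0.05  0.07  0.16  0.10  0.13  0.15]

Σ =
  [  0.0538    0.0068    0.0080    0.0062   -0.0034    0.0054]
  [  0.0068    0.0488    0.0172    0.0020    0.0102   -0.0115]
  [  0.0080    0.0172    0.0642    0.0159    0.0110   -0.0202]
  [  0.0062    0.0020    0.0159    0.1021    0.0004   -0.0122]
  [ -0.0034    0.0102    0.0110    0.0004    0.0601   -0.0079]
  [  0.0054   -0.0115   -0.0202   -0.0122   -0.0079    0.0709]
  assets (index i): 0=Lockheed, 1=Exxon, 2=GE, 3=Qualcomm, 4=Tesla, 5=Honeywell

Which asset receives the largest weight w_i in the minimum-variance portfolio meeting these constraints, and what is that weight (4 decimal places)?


Honeywell (0.3022)

x=Σ⁻¹μ = [0.0919  0.7981  2.7724  0.9258  1.9670  3.4065]
y=Σ⁻¹𝟙 = [12.3862  16.3353  11.7560  9.5205  15.3103  22.5041]
a=μᵀx=1.363315  b=𝟙ᵀx=9.961759  c=𝟙ᵀy=87.812470  D=ac−b²=20.479421
λ₁=(c·0.126−b)/D = (87.812470·0.126−9.961759)/20.479421 = 0.053840
λ₂=(a−b·0.126)/D = (1.363315−9.961759·0.126)/20.479421 = 0.005280
w* = 0.053840·x + 0.005280·y:
  w_0 = 0.053840·0.0919 + 0.005280·12.3862 = 0.0704  (Lockheed)
  w_1 = 0.053840·0.7981 + 0.005280·16.3353 = 0.1292  (Exxon)
  w_2 = 0.053840·2.7724 + 0.005280·11.7560 = 0.2113  (GE)
  w_3 = 0.053840·0.9258 + 0.005280·9.5205 = 0.1001  (Qualcomm)
  w_4 = 0.053840·1.9670 + 0.005280·15.3103 = 0.1867  (Tesla)
  w_5 = 0.053840·3.4065 + 0.005280·22.5041 = 0.3022  (Honeywell)
Σw_i=1.0000  μᵀw=0.1260
σ²=wᵀΣw=λ₁·μ_p+λ₂ = 0.053840·0.126 + 0.005280 = 0.012064 ≈ 0.0121


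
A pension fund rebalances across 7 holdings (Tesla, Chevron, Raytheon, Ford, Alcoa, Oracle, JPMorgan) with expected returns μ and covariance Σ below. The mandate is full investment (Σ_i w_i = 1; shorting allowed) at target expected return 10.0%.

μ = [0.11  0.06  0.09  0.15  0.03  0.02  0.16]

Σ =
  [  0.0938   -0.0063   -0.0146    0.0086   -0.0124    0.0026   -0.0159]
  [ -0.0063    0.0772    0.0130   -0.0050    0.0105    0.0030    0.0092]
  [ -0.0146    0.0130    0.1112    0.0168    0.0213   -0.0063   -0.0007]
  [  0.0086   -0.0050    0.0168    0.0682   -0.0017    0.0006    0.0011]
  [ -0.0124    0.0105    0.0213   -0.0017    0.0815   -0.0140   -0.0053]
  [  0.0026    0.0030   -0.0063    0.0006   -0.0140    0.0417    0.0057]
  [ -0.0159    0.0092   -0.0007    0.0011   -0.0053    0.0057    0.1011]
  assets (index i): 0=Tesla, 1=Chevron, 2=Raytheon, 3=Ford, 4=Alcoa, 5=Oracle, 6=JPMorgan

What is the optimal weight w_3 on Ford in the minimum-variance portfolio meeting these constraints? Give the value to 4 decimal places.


x=Σ⁻¹μ = [1.4927  0.6251  0.5648  1.9010  0.5818  0.3551  1.7542]
y=Σ⁻¹𝟙 = [14.4860  9.1550  6.3285  11.9664  17.3151  27.5667  10.6034]
a=μᵀx=0.842904  b=𝟙ᵀx=7.274623  c=𝟙ᵀy=97.421118  D=ac−b²=29.196532
λ₁=(c·0.100−b)/D = (97.421118·0.100−7.274623)/29.196532 = 0.084513
λ₂=(a−b·0.100)/D = (0.842904−7.274623·0.100)/29.196532 = 0.003954
w* = 0.084513·x + 0.003954·y:
  w_0 = 0.084513·1.4927 + 0.003954·14.4860 = 0.1834  (Tesla)
  w_1 = 0.084513·0.6251 + 0.003954·9.1550 = 0.0890  (Chevron)
  w_2 = 0.084513·0.5648 + 0.003954·6.3285 = 0.0728  (Raytheon)
  w_3 = 0.084513·1.9010 + 0.003954·11.9664 = 0.2080  (Ford)
  w_4 = 0.084513·0.5818 + 0.003954·17.3151 = 0.1176  (Alcoa)
  w_5 = 0.084513·0.3551 + 0.003954·27.5667 = 0.1390  (Oracle)
  w_6 = 0.084513·1.7542 + 0.003954·10.6034 = 0.1902  (JPMorgan)
Σw_i=1.0000  μᵀw=0.1000
σ²=wᵀΣw=λ₁·μ_p+λ₂ = 0.084513·0.100 + 0.003954 = 0.012405 ≈ 0.0124

0.2080


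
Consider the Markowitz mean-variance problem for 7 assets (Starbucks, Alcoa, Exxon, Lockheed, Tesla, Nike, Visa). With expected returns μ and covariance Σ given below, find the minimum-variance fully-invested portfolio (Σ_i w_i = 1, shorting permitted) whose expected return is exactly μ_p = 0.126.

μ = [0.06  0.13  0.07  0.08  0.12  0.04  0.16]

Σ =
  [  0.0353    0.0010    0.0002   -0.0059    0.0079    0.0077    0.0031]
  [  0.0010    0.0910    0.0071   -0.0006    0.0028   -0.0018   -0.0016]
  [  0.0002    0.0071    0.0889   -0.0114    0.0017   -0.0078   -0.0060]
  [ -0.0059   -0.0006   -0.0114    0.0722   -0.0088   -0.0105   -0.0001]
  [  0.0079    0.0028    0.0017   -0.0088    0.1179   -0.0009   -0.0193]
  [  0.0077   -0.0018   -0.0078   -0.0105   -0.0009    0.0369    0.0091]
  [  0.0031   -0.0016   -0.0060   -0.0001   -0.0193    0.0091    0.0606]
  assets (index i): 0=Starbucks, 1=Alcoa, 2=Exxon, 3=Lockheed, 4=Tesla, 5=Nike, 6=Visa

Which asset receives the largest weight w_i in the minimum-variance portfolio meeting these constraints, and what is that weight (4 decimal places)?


u=Σ⁻¹μ = [1.1258  1.3627  1.1567  1.7199  1.5339  0.9260  3.0855]
v=Σ⁻¹𝟙 = [21.5068  10.1176  16.9926  24.1011  11.2851  29.7580  16.5163]
a=μᵀu=1.178036  b=𝟙ᵀu=10.910401  c=𝟙ᵀv=130.277457  D=ac−b²=34.434633
λ₁=(c·0.126−b)/D = (130.277457·0.126−10.910401)/34.434633 = 0.159855
λ₂=(a−b·0.126)/D = (1.178036−10.910401·0.126)/34.434633 = -0.005712
w* = 0.159855·u + -0.005712·v:
  w_0 = 0.159855·1.1258 + -0.005712·21.5068 = 0.0571  (Starbucks)
  w_1 = 0.159855·1.3627 + -0.005712·10.1176 = 0.1600  (Alcoa)
  w_2 = 0.159855·1.1567 + -0.005712·16.9926 = 0.0879  (Exxon)
  w_3 = 0.159855·1.7199 + -0.005712·24.1011 = 0.1373  (Lockheed)
  w_4 = 0.159855·1.5339 + -0.005712·11.2851 = 0.1807  (Tesla)
  w_5 = 0.159855·0.9260 + -0.005712·29.7580 = -0.0219  (Nike)
  w_6 = 0.159855·3.0855 + -0.005712·16.5163 = 0.3989  (Visa)
Σw_i=1.0000  μᵀw=0.1260
σ²=wᵀΣw=λ₁·μ_p+λ₂ = 0.159855·0.126 + -0.005712 = 0.014430 ≈ 0.0144

Visa (0.3989)


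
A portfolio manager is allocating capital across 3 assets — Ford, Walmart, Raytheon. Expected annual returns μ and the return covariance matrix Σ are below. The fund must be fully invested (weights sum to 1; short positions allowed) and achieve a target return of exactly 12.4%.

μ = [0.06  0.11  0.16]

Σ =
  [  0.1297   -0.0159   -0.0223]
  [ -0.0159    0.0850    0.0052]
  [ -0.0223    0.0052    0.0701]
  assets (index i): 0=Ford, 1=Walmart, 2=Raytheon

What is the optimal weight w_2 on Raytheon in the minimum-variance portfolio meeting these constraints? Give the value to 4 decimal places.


0.5024

x=Σ⁻¹μ = [1.0600  1.3382  2.5204]
y=Σ⁻¹𝟙 = [12.2620  13.0061  17.2013]
a=μᵀx=0.614066  b=𝟙ᵀx=4.918604  c=𝟙ᵀy=42.469459  D=ac−b²=1.886379
λ₁=(c·0.124−b)/D = (42.469459·0.124−4.918604)/1.886379 = 0.184273
λ₂=(a−b·0.124)/D = (0.614066−4.918604·0.124)/1.886379 = 0.002205
w* = 0.184273·x + 0.002205·y:
  w_0 = 0.184273·1.0600 + 0.002205·12.2620 = 0.2224  (Ford)
  w_1 = 0.184273·1.3382 + 0.002205·13.0061 = 0.2753  (Walmart)
  w_2 = 0.184273·2.5204 + 0.002205·17.2013 = 0.5024  (Raytheon)
Σw_i=1.0000  μᵀw=0.1240
σ²=wᵀΣw=λ₁·μ_p+λ₂ = 0.184273·0.124 + 0.002205 = 0.025055 ≈ 0.0251


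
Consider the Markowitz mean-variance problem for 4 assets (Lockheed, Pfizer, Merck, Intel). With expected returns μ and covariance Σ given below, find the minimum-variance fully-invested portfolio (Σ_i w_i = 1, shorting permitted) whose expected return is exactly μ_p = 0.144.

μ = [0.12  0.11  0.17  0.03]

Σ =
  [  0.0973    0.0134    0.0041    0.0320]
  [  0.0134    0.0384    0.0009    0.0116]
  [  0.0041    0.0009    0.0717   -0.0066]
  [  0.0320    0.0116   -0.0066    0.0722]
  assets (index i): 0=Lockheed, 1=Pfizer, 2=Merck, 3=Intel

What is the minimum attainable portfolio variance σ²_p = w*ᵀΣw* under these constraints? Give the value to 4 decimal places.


0.0273

g=Σ⁻¹μ = [0.8363  2.5676  2.2763  -0.1596]
h=Σ⁻¹𝟙 = [3.3488  21.4415  14.4290  10.2403]
a=μᵀg=0.764965  b=𝟙ᵀg=5.520553  c=𝟙ᵀh=49.459543  D=ac−b²=7.358288
λ₁=(c·0.144−b)/D = (49.459543·0.144−5.520553)/7.358288 = 0.217662
λ₂=(a−b·0.144)/D = (0.764965−5.520553·0.144)/7.358288 = -0.004076
w* = 0.217662·g + -0.004076·h:
  w_0 = 0.217662·0.8363 + -0.004076·3.3488 = 0.1684  (Lockheed)
  w_1 = 0.217662·2.5676 + -0.004076·21.4415 = 0.4715  (Pfizer)
  w_2 = 0.217662·2.2763 + -0.004076·14.4290 = 0.4366  (Merck)
  w_3 = 0.217662·-0.1596 + -0.004076·10.2403 = -0.0765  (Intel)
Σw_i=1.0000  μᵀw=0.1440
σ²=wᵀΣw=λ₁·μ_p+λ₂ = 0.217662·0.144 + -0.004076 = 0.027267 ≈ 0.0273


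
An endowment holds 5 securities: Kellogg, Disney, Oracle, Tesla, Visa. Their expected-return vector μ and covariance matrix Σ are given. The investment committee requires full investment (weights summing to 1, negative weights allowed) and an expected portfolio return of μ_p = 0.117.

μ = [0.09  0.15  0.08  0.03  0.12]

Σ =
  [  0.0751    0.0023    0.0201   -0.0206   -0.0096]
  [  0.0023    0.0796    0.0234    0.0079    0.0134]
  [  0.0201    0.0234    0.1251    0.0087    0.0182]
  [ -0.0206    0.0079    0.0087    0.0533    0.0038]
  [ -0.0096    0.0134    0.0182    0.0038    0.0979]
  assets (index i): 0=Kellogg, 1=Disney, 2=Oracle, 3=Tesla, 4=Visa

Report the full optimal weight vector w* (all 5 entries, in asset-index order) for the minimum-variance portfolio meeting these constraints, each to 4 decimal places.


g=Σ⁻¹μ = [1.5748  1.5994  -0.1414  0.8753  1.1536]
h=Σ⁻¹𝟙 = [21.3245  7.7569  -0.1293  25.1411  10.2920]
a=μᵀg=0.535020  b=𝟙ᵀg=5.061673  c=𝟙ᵀh=64.385204  D=ac−b²=8.826857
λ₁=(c·0.117−b)/D = (64.385204·0.117−5.061673)/8.826857 = 0.279986
λ₂=(a−b·0.117)/D = (0.535020−5.061673·0.117)/8.826857 = -0.006480
w* = 0.279986·g + -0.006480·h:
  w_0 = 0.279986·1.5748 + -0.006480·21.3245 = 0.3027  (Kellogg)
  w_1 = 0.279986·1.5994 + -0.006480·7.7569 = 0.3976  (Disney)
  w_2 = 0.279986·-0.1414 + -0.006480·-0.1293 = -0.0388  (Oracle)
  w_3 = 0.279986·0.8753 + -0.006480·25.1411 = 0.0822  (Tesla)
  w_4 = 0.279986·1.1536 + -0.006480·10.2920 = 0.2563  (Visa)
Σw_i=1.0000  μᵀw=0.1170
σ²=wᵀΣw=λ₁·μ_p+λ₂ = 0.279986·0.117 + -0.006480 = 0.026279 ≈ 0.0263

0.3027  0.3976  -0.0388  0.0822  0.2563


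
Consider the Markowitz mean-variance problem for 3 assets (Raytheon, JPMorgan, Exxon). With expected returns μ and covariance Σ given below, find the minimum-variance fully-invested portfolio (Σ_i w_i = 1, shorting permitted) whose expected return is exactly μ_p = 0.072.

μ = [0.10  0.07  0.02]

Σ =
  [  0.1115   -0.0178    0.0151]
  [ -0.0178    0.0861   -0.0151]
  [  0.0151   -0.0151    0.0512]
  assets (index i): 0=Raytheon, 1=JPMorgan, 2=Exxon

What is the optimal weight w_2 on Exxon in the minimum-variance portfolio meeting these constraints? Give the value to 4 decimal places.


g=Σ⁻¹μ = [1.0157  1.0956  0.4142]
h=Σ⁻¹𝟙 = [8.7423  17.2892  22.0519]
a=μᵀg=0.186545  b=𝟙ᵀg=2.525506  c=𝟙ᵀh=48.083339  D=ac−b²=2.591545
λ₁=(c·0.072−b)/D = (48.083339·0.072−2.525506)/2.591545 = 0.361365
λ₂=(a−b·0.072)/D = (0.186545−2.525506·0.072)/2.591545 = 0.001817
w* = 0.361365·g + 0.001817·h:
  w_0 = 0.361365·1.0157 + 0.001817·8.7423 = 0.3829  (Raytheon)
  w_1 = 0.361365·1.0956 + 0.001817·17.2892 = 0.4273  (JPMorgan)
  w_2 = 0.361365·0.4142 + 0.001817·22.0519 = 0.1897  (Exxon)
Σw_i=1.0000  μᵀw=0.0720
σ²=wᵀΣw=λ₁·μ_p+λ₂ = 0.361365·0.072 + 0.001817 = 0.027835 ≈ 0.0278

0.1897


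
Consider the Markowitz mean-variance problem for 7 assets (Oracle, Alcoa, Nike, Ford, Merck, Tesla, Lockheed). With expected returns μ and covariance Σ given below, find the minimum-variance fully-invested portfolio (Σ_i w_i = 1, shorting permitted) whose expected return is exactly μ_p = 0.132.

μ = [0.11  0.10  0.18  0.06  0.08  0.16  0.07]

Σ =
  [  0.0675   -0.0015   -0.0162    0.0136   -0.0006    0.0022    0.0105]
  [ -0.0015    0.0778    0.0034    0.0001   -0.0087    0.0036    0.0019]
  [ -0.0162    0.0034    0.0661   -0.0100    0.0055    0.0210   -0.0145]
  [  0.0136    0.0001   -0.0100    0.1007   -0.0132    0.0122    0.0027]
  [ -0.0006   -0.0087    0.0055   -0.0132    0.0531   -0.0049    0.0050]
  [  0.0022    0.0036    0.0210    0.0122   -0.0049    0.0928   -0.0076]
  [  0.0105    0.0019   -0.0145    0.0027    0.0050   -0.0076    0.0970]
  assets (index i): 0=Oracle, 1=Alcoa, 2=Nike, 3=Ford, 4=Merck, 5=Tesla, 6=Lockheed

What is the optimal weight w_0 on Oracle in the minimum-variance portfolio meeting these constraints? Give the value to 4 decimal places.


0.2224

x=Σ⁻¹μ = [2.0868  1.3043  3.0113  0.6759  1.6088  1.0123  0.8979]
y=Σ⁻¹𝟙 = [15.6555  14.2536  18.4094  11.4840  21.9082  6.1618  10.1212]
a=μᵀx=1.296075  b=𝟙ᵀx=10.597223  c=𝟙ᵀy=97.993674  D=ac−b²=14.706031
λ₁=(c·0.132−b)/D = (97.993674·0.132−10.597223)/14.706031 = 0.158978
λ₂=(a−b·0.132)/D = (1.296075−10.597223·0.132)/14.706031 = -0.006987
w* = 0.158978·x + -0.006987·y:
  w_0 = 0.158978·2.0868 + -0.006987·15.6555 = 0.2224  (Oracle)
  w_1 = 0.158978·1.3043 + -0.006987·14.2536 = 0.1078  (Alcoa)
  w_2 = 0.158978·3.0113 + -0.006987·18.4094 = 0.3501  (Nike)
  w_3 = 0.158978·0.6759 + -0.006987·11.4840 = 0.0272  (Ford)
  w_4 = 0.158978·1.6088 + -0.006987·21.9082 = 0.1027  (Merck)
  w_5 = 0.158978·1.0123 + -0.006987·6.1618 = 0.1179  (Tesla)
  w_6 = 0.158978·0.8979 + -0.006987·10.1212 = 0.0720  (Lockheed)
Σw_i=1.0000  μᵀw=0.1320
σ²=wᵀΣw=λ₁·μ_p+λ₂ = 0.158978·0.132 + -0.006987 = 0.013998 ≈ 0.0140


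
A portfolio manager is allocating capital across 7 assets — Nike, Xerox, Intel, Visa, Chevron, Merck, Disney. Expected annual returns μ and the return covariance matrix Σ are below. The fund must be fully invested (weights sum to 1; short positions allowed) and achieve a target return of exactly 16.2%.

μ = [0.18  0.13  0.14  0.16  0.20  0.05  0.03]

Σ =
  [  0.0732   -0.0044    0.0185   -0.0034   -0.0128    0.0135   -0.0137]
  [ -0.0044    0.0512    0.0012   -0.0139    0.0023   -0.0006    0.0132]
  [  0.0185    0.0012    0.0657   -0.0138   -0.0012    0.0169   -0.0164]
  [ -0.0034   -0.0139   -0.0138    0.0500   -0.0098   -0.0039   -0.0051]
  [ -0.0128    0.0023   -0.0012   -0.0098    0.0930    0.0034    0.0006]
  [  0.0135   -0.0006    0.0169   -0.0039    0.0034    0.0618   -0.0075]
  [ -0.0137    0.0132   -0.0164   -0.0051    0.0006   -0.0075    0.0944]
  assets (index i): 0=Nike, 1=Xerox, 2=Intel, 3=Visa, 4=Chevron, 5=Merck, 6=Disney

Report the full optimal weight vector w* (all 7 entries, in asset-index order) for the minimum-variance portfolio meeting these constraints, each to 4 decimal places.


0.1696  0.2072  0.1458  0.3142  0.1754  -0.0430  0.0308

p=Σ⁻¹μ = [3.0419  3.9621  2.8293  5.9840  3.1417  -0.2671  0.9789]
q=Σ⁻¹𝟙 = [15.7593  26.5578  19.9492  39.5801  16.1894  11.0347  15.5446]
a=μᵀp=3.060522  b=𝟙ᵀp=19.670851  c=𝟙ᵀq=144.615148  D=ac−b²=55.655526
λ₁=(c·0.162−b)/D = (144.615148·0.162−19.670851)/55.655526 = 0.067501
λ₂=(a−b·0.162)/D = (3.060522−19.670851·0.162)/55.655526 = -0.002267
w* = 0.067501·p + -0.002267·q:
  w_0 = 0.067501·3.0419 + -0.002267·15.7593 = 0.1696  (Nike)
  w_1 = 0.067501·3.9621 + -0.002267·26.5578 = 0.2072  (Xerox)
  w_2 = 0.067501·2.8293 + -0.002267·19.9492 = 0.1458  (Intel)
  w_3 = 0.067501·5.9840 + -0.002267·39.5801 = 0.3142  (Visa)
  w_4 = 0.067501·3.1417 + -0.002267·16.1894 = 0.1754  (Chevron)
  w_5 = 0.067501·-0.2671 + -0.002267·11.0347 = -0.0430  (Merck)
  w_6 = 0.067501·0.9789 + -0.002267·15.5446 = 0.0308  (Disney)
Σw_i=1.0000  μᵀw=0.1620
σ²=wᵀΣw=λ₁·μ_p+λ₂ = 0.067501·0.162 + -0.002267 = 0.008668 ≈ 0.0087


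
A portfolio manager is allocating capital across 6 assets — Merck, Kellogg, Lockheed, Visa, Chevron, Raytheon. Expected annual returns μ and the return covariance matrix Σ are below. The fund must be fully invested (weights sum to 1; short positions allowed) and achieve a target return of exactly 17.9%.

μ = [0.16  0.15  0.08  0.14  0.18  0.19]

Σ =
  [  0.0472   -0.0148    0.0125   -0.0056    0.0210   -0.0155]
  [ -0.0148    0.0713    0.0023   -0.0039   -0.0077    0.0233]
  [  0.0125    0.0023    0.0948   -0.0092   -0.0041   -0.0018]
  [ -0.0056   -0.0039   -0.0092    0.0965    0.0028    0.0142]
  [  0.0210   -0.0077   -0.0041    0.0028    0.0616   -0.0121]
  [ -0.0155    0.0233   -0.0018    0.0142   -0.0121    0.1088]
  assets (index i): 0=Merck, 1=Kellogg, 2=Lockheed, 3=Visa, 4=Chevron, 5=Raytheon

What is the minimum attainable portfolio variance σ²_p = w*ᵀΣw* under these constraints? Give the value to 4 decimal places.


0.0197

g=Σ⁻¹μ = [3.8235  2.6199  0.5540  1.5014  2.2674  1.7954]
h=Σ⁻¹𝟙 = [23.1177  17.6605  8.8989  11.6277  12.3337  8.7038]
a=μᵀg=2.008501  b=𝟙ᵀg=12.561504  c=𝟙ᵀh=82.342431  D=ac−b²=7.593477
λ₁=(c·0.179−b)/D = (82.342431·0.179−12.561504)/7.593477 = 0.286798
λ₂=(a−b·0.179)/D = (2.008501−12.561504·0.179)/7.593477 = -0.031607
w* = 0.286798·g + -0.031607·h:
  w_0 = 0.286798·3.8235 + -0.031607·23.1177 = 0.3659  (Merck)
  w_1 = 0.286798·2.6199 + -0.031607·17.6605 = 0.1932  (Kellogg)
  w_2 = 0.286798·0.5540 + -0.031607·8.8989 = -0.1224  (Lockheed)
  w_3 = 0.286798·1.5014 + -0.031607·11.6277 = 0.0631  (Visa)
  w_4 = 0.286798·2.2674 + -0.031607·12.3337 = 0.2604  (Chevron)
  w_5 = 0.286798·1.7954 + -0.031607·8.7038 = 0.2398  (Raytheon)
Σw_i=1.0000  μᵀw=0.1790
σ²=wᵀΣw=λ₁·μ_p+λ₂ = 0.286798·0.179 + -0.031607 = 0.019730 ≈ 0.0197


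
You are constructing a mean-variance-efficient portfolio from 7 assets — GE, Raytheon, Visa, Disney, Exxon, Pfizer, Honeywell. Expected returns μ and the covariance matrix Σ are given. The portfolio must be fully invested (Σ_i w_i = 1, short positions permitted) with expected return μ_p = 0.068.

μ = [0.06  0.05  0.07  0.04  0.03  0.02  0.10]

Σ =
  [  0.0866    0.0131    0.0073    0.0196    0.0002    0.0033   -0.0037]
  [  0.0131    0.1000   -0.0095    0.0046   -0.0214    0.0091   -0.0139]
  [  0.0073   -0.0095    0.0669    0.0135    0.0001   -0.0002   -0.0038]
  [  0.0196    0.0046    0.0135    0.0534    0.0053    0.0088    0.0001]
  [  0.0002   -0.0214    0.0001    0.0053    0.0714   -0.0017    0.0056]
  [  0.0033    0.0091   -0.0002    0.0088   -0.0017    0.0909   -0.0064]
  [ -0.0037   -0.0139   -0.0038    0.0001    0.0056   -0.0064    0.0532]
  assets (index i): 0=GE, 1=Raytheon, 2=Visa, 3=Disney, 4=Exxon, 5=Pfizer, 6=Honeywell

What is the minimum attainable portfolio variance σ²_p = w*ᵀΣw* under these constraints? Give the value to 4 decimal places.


0.0114

p=Σ⁻¹μ = [0.5145  0.9451  1.2379  0.0649  0.5271  0.2699  2.2277]
q=Σ⁻¹𝟙 = [6.6334  16.3354  16.4509  7.3007  16.6699  10.4694  24.1925]
a=μᵀp=0.411354  b=𝟙ᵀp=5.787100  c=𝟙ᵀq=98.052231  D=ac−b²=6.843651
λ₁=(c·0.068−b)/D = (98.052231·0.068−5.787100)/6.843651 = 0.128652
λ₂=(a−b·0.068)/D = (0.411354−5.787100·0.068)/6.843651 = 0.002606
w* = 0.128652·p + 0.002606·q:
  w_0 = 0.128652·0.5145 + 0.002606·6.6334 = 0.0835  (GE)
  w_1 = 0.128652·0.9451 + 0.002606·16.3354 = 0.1642  (Raytheon)
  w_2 = 0.128652·1.2379 + 0.002606·16.4509 = 0.2021  (Visa)
  w_3 = 0.128652·0.0649 + 0.002606·7.3007 = 0.0274  (Disney)
  w_4 = 0.128652·0.5271 + 0.002606·16.6699 = 0.1113  (Exxon)
  w_5 = 0.128652·0.2699 + 0.002606·10.4694 = 0.0620  (Pfizer)
  w_6 = 0.128652·2.2277 + 0.002606·24.1925 = 0.3496  (Honeywell)
Σw_i=1.0000  μᵀw=0.0680
σ²=wᵀΣw=λ₁·μ_p+λ₂ = 0.128652·0.068 + 0.002606 = 0.011354 ≈ 0.0114


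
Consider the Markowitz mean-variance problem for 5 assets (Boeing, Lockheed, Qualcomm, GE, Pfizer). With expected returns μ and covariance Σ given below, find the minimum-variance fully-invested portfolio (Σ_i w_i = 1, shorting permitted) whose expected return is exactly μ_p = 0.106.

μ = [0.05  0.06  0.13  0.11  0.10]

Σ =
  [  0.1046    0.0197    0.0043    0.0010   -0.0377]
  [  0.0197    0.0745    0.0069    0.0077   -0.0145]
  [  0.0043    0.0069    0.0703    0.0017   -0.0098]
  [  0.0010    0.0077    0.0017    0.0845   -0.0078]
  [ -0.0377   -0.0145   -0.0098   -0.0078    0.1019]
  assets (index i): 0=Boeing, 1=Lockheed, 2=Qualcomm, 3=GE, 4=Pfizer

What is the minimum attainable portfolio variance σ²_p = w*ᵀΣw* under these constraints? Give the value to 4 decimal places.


g=Σ⁻¹μ = [0.8818  0.5796  1.9399  1.3546  1.6803]
h=Σ⁻¹𝟙 = [13.5357  10.8756  14.6439  12.1151  18.7046]
a=μᵀg=0.648085  b=𝟙ᵀg=6.436142  c=𝟙ᵀh=69.874835  D=ac−b²=3.860908
λ₁=(c·0.106−b)/D = (69.874835·0.106−6.436142)/3.860908 = 0.251389
λ₂=(a−b·0.106)/D = (0.648085−6.436142·0.106)/3.860908 = -0.008844
w* = 0.251389·g + -0.008844·h:
  w_0 = 0.251389·0.8818 + -0.008844·13.5357 = 0.1020  (Boeing)
  w_1 = 0.251389·0.5796 + -0.008844·10.8756 = 0.0495  (Lockheed)
  w_2 = 0.251389·1.9399 + -0.008844·14.6439 = 0.3582  (Qualcomm)
  w_3 = 0.251389·1.3546 + -0.008844·12.1151 = 0.2334  (GE)
  w_4 = 0.251389·1.6803 + -0.008844·18.7046 = 0.2570  (Pfizer)
Σw_i=1.0000  μᵀw=0.1060
σ²=wᵀΣw=λ₁·μ_p+λ₂ = 0.251389·0.106 + -0.008844 = 0.017803 ≈ 0.0178

0.0178
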